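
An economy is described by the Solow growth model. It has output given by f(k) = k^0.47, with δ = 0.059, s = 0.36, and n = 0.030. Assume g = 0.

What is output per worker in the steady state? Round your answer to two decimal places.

At the steady state, Δk = 0, so s·k^α = (n + δ)·k.
Dividing both sides by k: k^(1−α) = s / (n + δ).
k^0.53 = 0.36 / (0.030 + 0.059) = 0.36 / 0.089 = 4.0449
k* = 4.0449^(1/0.53) ≈ 13.9672
y* = (k*)^α = 13.9672^0.47 ≈ 3.4530

y* = 3.45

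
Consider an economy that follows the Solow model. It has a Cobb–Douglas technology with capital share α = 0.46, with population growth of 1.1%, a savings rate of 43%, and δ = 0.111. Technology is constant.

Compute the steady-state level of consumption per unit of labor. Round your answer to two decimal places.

In steady state, investment equals break-even investment: s·k^α = (n + δ)·k.
Dividing both sides by k: k^(1−α) = s / (n + δ).
k^0.54 = 0.43 / (0.011 + 0.111) = 0.43 / 0.122 = 3.5246
k* = 3.5246^(1/0.54) ≈ 10.3078
y* = (k*)^α = 10.3078^0.46 ≈ 2.9245
c* = (1 − s)·y* = (1 − 0.43) × 2.9245 ≈ 1.6670

c* = 1.67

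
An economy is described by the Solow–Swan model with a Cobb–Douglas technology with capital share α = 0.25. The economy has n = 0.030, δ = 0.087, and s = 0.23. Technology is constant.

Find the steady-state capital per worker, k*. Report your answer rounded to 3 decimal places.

k* ≈ 2.463

In steady state, investment equals break-even investment: s·k^α = (n + δ)·k.
Dividing both sides by k: k^(1−α) = s / (n + δ).
k^0.75 = 0.23 / (0.030 + 0.087) = 0.23 / 0.117 = 1.9658
k* = 1.9658^(1/0.75) ≈ 2.4626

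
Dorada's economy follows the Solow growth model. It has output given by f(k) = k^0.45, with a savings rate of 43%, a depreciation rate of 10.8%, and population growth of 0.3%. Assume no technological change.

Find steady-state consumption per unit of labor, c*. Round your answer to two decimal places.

At the steady state, Δk = 0, so s·k^α = (n + δ)·k.
Rearranging, k^(1−α) = s / (n + δ).
k^0.55 = 0.43 / (0.003 + 0.108) = 0.43 / 0.111 = 3.8739
k* = 3.8739^(1/0.55) ≈ 11.7317
y* = (k*)^α = 11.7317^0.45 ≈ 3.0284
c* = (1 − s)·y* = (1 − 0.43) × 3.0284 ≈ 1.7262

c* ≈ 1.73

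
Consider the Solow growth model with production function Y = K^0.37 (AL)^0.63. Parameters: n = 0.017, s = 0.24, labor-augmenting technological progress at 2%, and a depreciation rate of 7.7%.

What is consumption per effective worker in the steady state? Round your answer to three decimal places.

c* ≈ 1.177

Steady state requires s·f(k) = (n + g + δ)·k, i.e. s·k^α = (n + g + δ)·k.
Rearranging, k^(1−α) = s / (n + g + δ).
k^0.63 = 0.24 / (0.017 + 0.020 + 0.077) = 0.24 / 0.114 = 2.1053
k* = 2.1053^(1/0.63) ≈ 3.2598
y* = (k*)^α = 3.2598^0.37 ≈ 1.5484
c* = (1 − s)·y* = (1 − 0.24) × 1.5484 ≈ 1.1768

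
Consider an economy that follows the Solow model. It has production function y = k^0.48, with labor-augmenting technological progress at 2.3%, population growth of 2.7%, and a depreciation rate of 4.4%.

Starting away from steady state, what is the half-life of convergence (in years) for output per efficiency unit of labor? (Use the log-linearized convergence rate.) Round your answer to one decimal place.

Near the steady state the convergence rate is λ = (1 − α)(n + g + δ).
λ = (1 − 0.48) × 0.094 = 0.52 × 0.094 = 0.04888
Half-life = ln 2 / λ = 0.6931 / 0.04888 ≈ 14.18 years

half-life ≈ 14.2 years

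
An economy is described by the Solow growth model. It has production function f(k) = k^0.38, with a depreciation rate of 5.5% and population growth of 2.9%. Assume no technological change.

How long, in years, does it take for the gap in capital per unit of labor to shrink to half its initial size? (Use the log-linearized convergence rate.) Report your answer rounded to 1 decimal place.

about 13.3 years

Near the steady state the convergence rate is λ = (1 − α)(n + δ).
λ = (1 − 0.38) × 0.084 = 0.62 × 0.084 = 0.05208
Half-life = ln 2 / λ = 0.6931 / 0.05208 ≈ 13.31 years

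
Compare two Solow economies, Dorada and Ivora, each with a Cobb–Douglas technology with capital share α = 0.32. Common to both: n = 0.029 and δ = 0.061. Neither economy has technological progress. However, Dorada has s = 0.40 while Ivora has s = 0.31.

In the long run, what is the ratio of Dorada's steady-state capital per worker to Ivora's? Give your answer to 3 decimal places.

Steady-state k* = [s/(n + δ)]^(1/(1−α)), so the ratio is [ (s_D/(n + δ)_D) / (s_I/(n + δ)_I) ]^1.4706.
s_D/(n + δ)_D = 0.40/0.090 = 4.4444; s_I/(n + δ)_I = 0.31/0.090 = 3.4444.
Ratio = (4.4444/3.4444)^1.4706 = 1.2903^1.4706 ≈ 1.4547

k*_D / k*_I ≈ 1.455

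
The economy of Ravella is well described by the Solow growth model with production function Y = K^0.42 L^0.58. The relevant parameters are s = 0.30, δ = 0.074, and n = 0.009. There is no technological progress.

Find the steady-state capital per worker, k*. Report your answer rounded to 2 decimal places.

In steady state, investment equals break-even investment: s·k^α = (n + δ)·k.
Dividing both sides by k: k^(1−α) = s / (n + δ).
k^0.58 = 0.30 / (0.009 + 0.074) = 0.30 / 0.083 = 3.6145
k* = 3.6145^(1/0.58) ≈ 9.1654

k* ≈ 9.17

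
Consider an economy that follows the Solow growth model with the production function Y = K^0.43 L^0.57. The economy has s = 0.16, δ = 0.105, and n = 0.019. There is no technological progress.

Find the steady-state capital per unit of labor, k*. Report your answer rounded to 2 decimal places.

At the steady state, Δk = 0, so s·k^α = (n + δ)·k.
Rearranging, k^(1−α) = s / (n + δ).
k^0.57 = 0.16 / (0.019 + 0.105) = 0.16 / 0.124 = 1.2903
k* = 1.2903^(1/0.57) ≈ 1.5638

k* = 1.56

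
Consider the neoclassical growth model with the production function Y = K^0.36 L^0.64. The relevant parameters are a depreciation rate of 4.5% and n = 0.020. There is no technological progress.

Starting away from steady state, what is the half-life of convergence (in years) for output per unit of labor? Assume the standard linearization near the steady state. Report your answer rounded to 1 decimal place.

about 16.7 years

Near the steady state the convergence rate is λ = (1 − α)(n + δ).
λ = (1 − 0.36) × 0.065 = 0.64 × 0.065 = 0.0416
Half-life = ln 2 / λ = 0.6931 / 0.0416 ≈ 16.66 years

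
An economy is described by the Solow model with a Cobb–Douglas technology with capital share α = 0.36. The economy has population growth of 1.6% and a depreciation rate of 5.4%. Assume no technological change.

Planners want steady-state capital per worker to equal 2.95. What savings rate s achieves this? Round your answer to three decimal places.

In steady state, investment equals break-even investment: s·k^α = (n + δ)·k.
So s / (n + δ) = (k*)^(1−α) = 2.95^0.64 = 1.9984.
Therefore s = 1.9984 × (n + δ) = 1.9984 × 0.070 = 0.1399.

s ≈ 0.140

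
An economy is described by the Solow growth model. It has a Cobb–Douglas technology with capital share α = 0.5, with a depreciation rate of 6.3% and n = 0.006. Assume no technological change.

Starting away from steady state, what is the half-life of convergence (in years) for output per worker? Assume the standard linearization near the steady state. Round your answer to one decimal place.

Near the steady state the convergence rate is λ = (1 − α)(n + δ).
λ = (1 − 0.5) × 0.069 = 0.5 × 0.069 = 0.0345
Half-life = ln 2 / λ = 0.6931 / 0.0345 ≈ 20.09 years

t_½ ≈ 20.1 years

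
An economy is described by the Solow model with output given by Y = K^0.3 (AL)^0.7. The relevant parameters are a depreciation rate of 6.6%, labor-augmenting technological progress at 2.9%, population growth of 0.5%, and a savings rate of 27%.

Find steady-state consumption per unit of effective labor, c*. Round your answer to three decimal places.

c* = 1.117

Steady state requires s·f(k) = (n + g + δ)·k, i.e. s·k^α = (n + g + δ)·k.
Dividing both sides by k: k^(1−α) = s / (n + g + δ).
k^0.7 = 0.27 / (0.005 + 0.029 + 0.066) = 0.27 / 0.100 = 2.7000
k* = 2.7000^(1/0.7) ≈ 4.1327
y* = (k*)^α = 4.1327^0.3 ≈ 1.5306
c* = (1 − s)·y* = (1 − 0.27) × 1.5306 ≈ 1.1173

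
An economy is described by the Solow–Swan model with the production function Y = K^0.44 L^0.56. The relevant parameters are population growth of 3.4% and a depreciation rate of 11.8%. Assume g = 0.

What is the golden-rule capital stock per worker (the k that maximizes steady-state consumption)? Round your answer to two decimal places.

k_gold ≈ 6.67

The golden rule sets f'(k) = n + δ, i.e. α·k^(α−1) = n + δ.
So k^(1−α) = α / (n + δ) = 0.44 / 0.152 = 2.8947.
k_gold = 2.8947^(1/0.56) ≈ 6.6726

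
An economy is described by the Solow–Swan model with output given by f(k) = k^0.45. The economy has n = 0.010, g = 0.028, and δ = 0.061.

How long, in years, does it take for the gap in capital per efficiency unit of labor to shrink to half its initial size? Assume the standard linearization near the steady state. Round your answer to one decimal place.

half-life ≈ 12.7 years

Near the steady state the convergence rate is λ = (1 − α)(n + g + δ).
λ = (1 − 0.45) × 0.099 = 0.55 × 0.099 = 0.05445
Half-life = ln 2 / λ = 0.6931 / 0.05445 ≈ 12.73 years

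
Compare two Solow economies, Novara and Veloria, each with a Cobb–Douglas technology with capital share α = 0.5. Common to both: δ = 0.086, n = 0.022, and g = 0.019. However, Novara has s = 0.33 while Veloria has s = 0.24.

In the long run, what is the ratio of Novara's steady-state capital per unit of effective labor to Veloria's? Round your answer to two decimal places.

k*_N / k*_V ≈ 1.89

Steady-state k* = [s/(n + g + δ)]^(1/(1−α)), so the ratio is [ (s_N/(n + g + δ)_N) / (s_V/(n + g + δ)_V) ]^2.
s_N/(n + g + δ)_N = 0.33/0.127 = 2.5984; s_V/(n + g + δ)_V = 0.24/0.127 = 1.8898.
Ratio = (2.5984/1.8898)^2 = 1.3750^2 ≈ 1.8906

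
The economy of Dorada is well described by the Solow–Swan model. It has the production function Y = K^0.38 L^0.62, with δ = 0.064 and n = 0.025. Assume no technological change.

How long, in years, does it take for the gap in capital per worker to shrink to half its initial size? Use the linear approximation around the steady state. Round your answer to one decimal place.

Near the steady state the convergence rate is λ = (1 − α)(n + δ).
λ = (1 − 0.38) × 0.089 = 0.62 × 0.089 = 0.05518
Half-life = ln 2 / λ = 0.6931 / 0.05518 ≈ 12.56 years

half-life ≈ 12.6 years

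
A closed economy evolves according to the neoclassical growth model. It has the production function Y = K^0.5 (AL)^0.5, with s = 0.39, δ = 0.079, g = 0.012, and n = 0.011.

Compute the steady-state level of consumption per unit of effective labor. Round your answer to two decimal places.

c* = 2.33

In steady state, investment equals break-even investment: s·k^α = (n + g + δ)·k.
Rearranging, k^(1−α) = s / (n + g + δ).
k^0.5 = 0.39 / (0.011 + 0.012 + 0.079) = 0.39 / 0.102 = 3.8235
k* = 3.8235^(1/0.5) ≈ 14.6192
y* = (k*)^α = 14.6192^0.5 ≈ 3.8235
c* = (1 − s)·y* = (1 − 0.39) × 3.8235 ≈ 2.3323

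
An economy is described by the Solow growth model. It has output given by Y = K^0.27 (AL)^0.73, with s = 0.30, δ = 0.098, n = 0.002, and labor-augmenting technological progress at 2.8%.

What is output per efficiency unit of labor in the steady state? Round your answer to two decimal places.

At the steady state, Δk = 0, so s·k^α = (n + g + δ)·k.
Dividing both sides by k: k^(1−α) = s / (n + g + δ).
k^0.73 = 0.30 / (0.002 + 0.028 + 0.098) = 0.30 / 0.128 = 2.3438
k* = 2.3438^(1/0.73) ≈ 3.2117
y* = (k*)^α = 3.2117^0.27 ≈ 1.3703

y* ≈ 1.37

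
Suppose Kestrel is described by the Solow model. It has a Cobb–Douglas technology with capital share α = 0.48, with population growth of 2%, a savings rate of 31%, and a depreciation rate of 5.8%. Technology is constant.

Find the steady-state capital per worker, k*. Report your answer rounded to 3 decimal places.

k* ≈ 14.205

Steady state requires s·f(k) = (n + δ)·k, i.e. s·k^α = (n + δ)·k.
Rearranging, k^(1−α) = s / (n + δ).
k^0.52 = 0.31 / (0.020 + 0.058) = 0.31 / 0.078 = 3.9744
k* = 3.9744^(1/0.52) ≈ 14.2051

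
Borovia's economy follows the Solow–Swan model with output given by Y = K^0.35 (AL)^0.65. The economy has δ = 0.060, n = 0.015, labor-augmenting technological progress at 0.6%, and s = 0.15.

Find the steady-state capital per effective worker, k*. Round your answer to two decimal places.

In steady state, investment equals break-even investment: s·k^α = (n + g + δ)·k.
Rearranging, k^(1−α) = s / (n + g + δ).
k^0.65 = 0.15 / (0.015 + 0.006 + 0.060) = 0.15 / 0.081 = 1.8519
k* = 1.8519^(1/0.65) ≈ 2.5806

k* = 2.58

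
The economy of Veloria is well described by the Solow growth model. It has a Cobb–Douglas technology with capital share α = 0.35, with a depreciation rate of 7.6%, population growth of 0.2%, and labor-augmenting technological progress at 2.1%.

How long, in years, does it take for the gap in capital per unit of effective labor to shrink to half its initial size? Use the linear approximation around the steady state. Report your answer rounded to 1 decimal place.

Near the steady state the convergence rate is λ = (1 − α)(n + g + δ).
λ = (1 − 0.35) × 0.099 = 0.65 × 0.099 = 0.06435
Half-life = ln 2 / λ = 0.6931 / 0.06435 ≈ 10.77 years

t_½ ≈ 10.8 years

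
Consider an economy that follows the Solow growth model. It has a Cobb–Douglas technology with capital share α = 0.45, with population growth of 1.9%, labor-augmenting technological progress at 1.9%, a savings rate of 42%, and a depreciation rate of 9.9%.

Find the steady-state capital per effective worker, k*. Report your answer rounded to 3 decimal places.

Steady state requires s·f(k) = (n + g + δ)·k, i.e. s·k^α = (n + g + δ)·k.
Rearranging, k^(1−α) = s / (n + g + δ).
k^0.55 = 0.42 / (0.019 + 0.019 + 0.099) = 0.42 / 0.137 = 3.0657
k* = 3.0657^(1/0.55) ≈ 7.6665

k* = 7.667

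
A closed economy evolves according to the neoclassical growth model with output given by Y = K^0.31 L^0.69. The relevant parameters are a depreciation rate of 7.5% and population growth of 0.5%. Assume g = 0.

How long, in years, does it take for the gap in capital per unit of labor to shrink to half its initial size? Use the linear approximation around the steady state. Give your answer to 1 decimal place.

t_½ ≈ 12.6 years

Near the steady state the convergence rate is λ = (1 − α)(n + δ).
λ = (1 − 0.31) × 0.080 = 0.69 × 0.080 = 0.0552
Half-life = ln 2 / λ = 0.6931 / 0.0552 ≈ 12.56 years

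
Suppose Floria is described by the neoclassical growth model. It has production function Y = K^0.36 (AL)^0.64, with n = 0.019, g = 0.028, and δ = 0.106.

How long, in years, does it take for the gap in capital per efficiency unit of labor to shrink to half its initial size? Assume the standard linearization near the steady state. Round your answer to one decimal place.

Near the steady state the convergence rate is λ = (1 − α)(n + g + δ).
λ = (1 − 0.36) × 0.153 = 0.64 × 0.153 = 0.09792
Half-life = ln 2 / λ = 0.6931 / 0.09792 ≈ 7.08 years

about 7.1 years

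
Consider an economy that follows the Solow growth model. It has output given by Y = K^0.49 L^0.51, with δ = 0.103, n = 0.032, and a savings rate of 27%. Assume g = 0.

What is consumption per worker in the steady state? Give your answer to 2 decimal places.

c* ≈ 1.42

In steady state, investment equals break-even investment: s·k^α = (n + δ)·k.
Dividing both sides by k: k^(1−α) = s / (n + δ).
k^0.51 = 0.27 / (0.032 + 0.103) = 0.27 / 0.135 = 2.0000
k* = 2.0000^(1/0.51) ≈ 3.8927
y* = (k*)^α = 3.8927^0.49 ≈ 1.9464
c* = (1 − s)·y* = (1 − 0.27) × 1.9464 ≈ 1.4209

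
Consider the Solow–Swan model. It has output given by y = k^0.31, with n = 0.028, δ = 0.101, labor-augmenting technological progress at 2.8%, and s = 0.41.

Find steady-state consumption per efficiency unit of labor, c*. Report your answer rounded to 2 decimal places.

At the steady state, Δk = 0, so s·k^α = (n + g + δ)·k.
Rearranging, k^(1−α) = s / (n + g + δ).
k^0.69 = 0.41 / (0.028 + 0.028 + 0.101) = 0.41 / 0.157 = 2.6115
k* = 2.6115^(1/0.69) ≈ 4.0197
y* = (k*)^α = 4.0197^0.31 ≈ 1.5392
c* = (1 − s)·y* = (1 − 0.41) × 1.5392 ≈ 0.9081

c* ≈ 0.91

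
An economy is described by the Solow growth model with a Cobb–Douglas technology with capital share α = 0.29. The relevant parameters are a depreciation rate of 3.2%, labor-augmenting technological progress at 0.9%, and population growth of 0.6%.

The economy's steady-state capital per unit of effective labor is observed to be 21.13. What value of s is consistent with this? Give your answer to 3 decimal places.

s ≈ 0.410

Steady state requires s·f(k) = (n + g + δ)·k, i.e. s·k^α = (n + g + δ)·k.
So s / (n + g + δ) = (k*)^(1−α) = 21.13^0.71 = 8.7233.
Therefore s = 8.7233 × (n + g + δ) = 8.7233 × 0.047 = 0.4100.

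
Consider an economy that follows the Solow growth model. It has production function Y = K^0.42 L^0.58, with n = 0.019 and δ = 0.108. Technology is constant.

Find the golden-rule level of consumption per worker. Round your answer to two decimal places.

At the golden rule, f'(k) = n + δ, so α·k^(α−1) = n + δ and k_gold = (α/(n + δ))^(1/(1−α)).
k_gold = (0.42/0.127)^(1/0.58) = 3.3071^1.7241 ≈ 7.8628
c_gold = f(k_gold) − (n + δ)·k_gold = 2.3776 − 0.127×7.8628 ≈ 1.3790

c_gold ≈ 1.38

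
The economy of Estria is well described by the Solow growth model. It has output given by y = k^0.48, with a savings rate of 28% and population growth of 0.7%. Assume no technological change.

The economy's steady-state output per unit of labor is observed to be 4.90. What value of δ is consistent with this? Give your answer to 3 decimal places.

At the steady state, Δk = 0, so s·k^α = (n + δ)·k.
Since y* = [s/(n + δ)]^(α/(1−α)), we have s/(n + δ) = (y*)^((1−α)/α) = 4.90^1.0833 = 5.5936.
Therefore n + δ = s / 5.5936 = 0.28 / 5.5936 = 0.0501, so δ = 0.0501 − 0.007 = 0.0431.

δ ≈ 0.043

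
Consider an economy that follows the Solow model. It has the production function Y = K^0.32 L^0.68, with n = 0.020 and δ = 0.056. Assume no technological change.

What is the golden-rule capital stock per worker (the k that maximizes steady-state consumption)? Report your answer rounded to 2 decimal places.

The golden rule sets f'(k) = n + δ, i.e. α·k^(α−1) = n + δ.
So k^(1−α) = α / (n + δ) = 0.32 / 0.076 = 4.2105.
k_gold = 4.2105^(1/0.68) ≈ 8.2820

k_gold ≈ 8.28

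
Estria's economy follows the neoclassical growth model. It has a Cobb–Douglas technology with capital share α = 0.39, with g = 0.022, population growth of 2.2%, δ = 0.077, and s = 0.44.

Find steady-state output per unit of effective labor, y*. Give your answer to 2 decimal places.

y* = 2.28

At the steady state, Δk = 0, so s·k^α = (n + g + δ)·k.
Rearranging, k^(1−α) = s / (n + g + δ).
k^0.61 = 0.44 / (0.022 + 0.022 + 0.077) = 0.44 / 0.121 = 3.6364
k* = 3.6364^(1/0.61) ≈ 8.3011
y* = (k*)^α = 8.3011^0.39 ≈ 2.2828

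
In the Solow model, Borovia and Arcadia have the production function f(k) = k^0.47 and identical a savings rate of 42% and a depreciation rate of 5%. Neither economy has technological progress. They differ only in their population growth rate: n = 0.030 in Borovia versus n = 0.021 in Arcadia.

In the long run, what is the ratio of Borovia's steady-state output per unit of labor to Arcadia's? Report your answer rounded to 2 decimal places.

ratio ≈ 0.90

Steady-state y* = [s/(n + δ)]^(α/(1−α)), so the ratio is [ (s_B/(n + δ)_B) / (s_A/(n + δ)_A) ]^0.8868.
s_B/(n + δ)_B = 0.42/0.080 = 5.2500; s_A/(n + δ)_A = 0.42/0.071 = 5.9155.
Ratio = (5.2500/5.9155)^0.8868 = 0.8875^0.8868 ≈ 0.8996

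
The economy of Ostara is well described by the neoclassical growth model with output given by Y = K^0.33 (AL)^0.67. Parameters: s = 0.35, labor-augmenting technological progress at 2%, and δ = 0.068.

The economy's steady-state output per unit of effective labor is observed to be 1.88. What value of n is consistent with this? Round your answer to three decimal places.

n ≈ 0.009

At the steady state, Δk = 0, so s·k^α = (n + g + δ)·k.
Since y* = [s/(n + g + δ)]^(α/(1−α)), we have s/(n + g + δ) = (y*)^((1−α)/α) = 1.88^2.0303 = 3.6027.
Therefore n + g + δ = s / 3.6027 = 0.35 / 3.6027 = 0.0971, so n = 0.0971 − 0.088 = 0.0091.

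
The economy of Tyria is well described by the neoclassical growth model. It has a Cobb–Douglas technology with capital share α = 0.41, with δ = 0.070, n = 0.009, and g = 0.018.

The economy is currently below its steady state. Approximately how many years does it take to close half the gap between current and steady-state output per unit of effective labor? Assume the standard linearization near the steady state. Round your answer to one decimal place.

Near the steady state the convergence rate is λ = (1 − α)(n + g + δ).
λ = (1 − 0.41) × 0.097 = 0.59 × 0.097 = 0.05723
Half-life = ln 2 / λ = 0.6931 / 0.05723 ≈ 12.11 years

half-life ≈ 12.1 years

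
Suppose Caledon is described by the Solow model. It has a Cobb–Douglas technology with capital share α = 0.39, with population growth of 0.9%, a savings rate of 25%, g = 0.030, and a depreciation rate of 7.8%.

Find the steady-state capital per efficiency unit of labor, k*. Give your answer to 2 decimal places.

k* = 3.47

Steady state requires s·f(k) = (n + g + δ)·k, i.e. s·k^α = (n + g + δ)·k.
Dividing both sides by k: k^(1−α) = s / (n + g + δ).
k^0.61 = 0.25 / (0.009 + 0.030 + 0.078) = 0.25 / 0.117 = 2.1368
k* = 2.1368^(1/0.61) ≈ 3.4721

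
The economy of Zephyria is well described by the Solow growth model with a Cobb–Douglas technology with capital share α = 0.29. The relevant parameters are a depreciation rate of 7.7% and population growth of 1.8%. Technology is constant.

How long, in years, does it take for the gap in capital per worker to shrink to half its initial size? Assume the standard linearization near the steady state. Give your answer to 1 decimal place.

Near the steady state the convergence rate is λ = (1 − α)(n + δ).
λ = (1 − 0.29) × 0.095 = 0.71 × 0.095 = 0.06745
Half-life = ln 2 / λ = 0.6931 / 0.06745 ≈ 10.28 years

about 10.3 years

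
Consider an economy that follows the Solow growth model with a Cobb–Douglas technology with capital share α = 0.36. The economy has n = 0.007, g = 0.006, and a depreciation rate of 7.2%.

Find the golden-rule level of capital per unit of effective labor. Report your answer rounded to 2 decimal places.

k_gold ≈ 9.54

The golden rule sets f'(k) = n + g + δ, i.e. α·k^(α−1) = n + g + δ.
So k^(1−α) = α / (n + g + δ) = 0.36 / 0.085 = 4.2353.
k_gold = 4.2353^(1/0.64) ≈ 9.5391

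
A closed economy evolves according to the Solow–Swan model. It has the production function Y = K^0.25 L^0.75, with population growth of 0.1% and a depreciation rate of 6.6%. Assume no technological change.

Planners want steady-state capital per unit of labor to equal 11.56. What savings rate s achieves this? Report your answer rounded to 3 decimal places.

In steady state, investment equals break-even investment: s·k^α = (n + δ)·k.
So s / (n + δ) = (k*)^(1−α) = 11.56^0.75 = 6.2693.
Therefore s = 6.2693 × (n + δ) = 6.2693 × 0.067 = 0.4200.

s ≈ 0.420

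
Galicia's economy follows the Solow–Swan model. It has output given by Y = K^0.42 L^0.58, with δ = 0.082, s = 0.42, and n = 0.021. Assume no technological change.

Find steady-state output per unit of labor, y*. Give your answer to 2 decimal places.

In steady state, investment equals break-even investment: s·k^α = (n + δ)·k.
Dividing both sides by k: k^(1−α) = s / (n + δ).
k^0.58 = 0.42 / (0.021 + 0.082) = 0.42 / 0.103 = 4.0777
k* = 4.0777^(1/0.58) ≈ 11.2834
y* = (k*)^α = 11.2834^0.42 ≈ 2.7671

y* ≈ 2.77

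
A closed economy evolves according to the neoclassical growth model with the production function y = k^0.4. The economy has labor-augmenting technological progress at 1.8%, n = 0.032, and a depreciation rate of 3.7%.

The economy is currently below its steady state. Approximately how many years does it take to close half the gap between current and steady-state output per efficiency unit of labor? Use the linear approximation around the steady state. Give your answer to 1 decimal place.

Near the steady state the convergence rate is λ = (1 − α)(n + g + δ).
λ = (1 − 0.4) × 0.087 = 0.6 × 0.087 = 0.0522
Half-life = ln 2 / λ = 0.6931 / 0.0522 ≈ 13.28 years

about 13.3 years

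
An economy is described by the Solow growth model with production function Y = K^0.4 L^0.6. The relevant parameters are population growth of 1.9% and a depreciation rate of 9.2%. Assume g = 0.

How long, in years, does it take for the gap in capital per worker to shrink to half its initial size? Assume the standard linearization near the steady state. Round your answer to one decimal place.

about 10.4 years

Near the steady state the convergence rate is λ = (1 − α)(n + δ).
λ = (1 − 0.4) × 0.111 = 0.6 × 0.111 = 0.0666
Half-life = ln 2 / λ = 0.6931 / 0.0666 ≈ 10.41 years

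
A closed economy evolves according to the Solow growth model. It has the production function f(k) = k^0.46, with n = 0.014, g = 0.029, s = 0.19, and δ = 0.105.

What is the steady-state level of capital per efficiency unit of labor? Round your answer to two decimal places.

k* ≈ 1.59

At the steady state, Δk = 0, so s·k^α = (n + g + δ)·k.
Dividing both sides by k: k^(1−α) = s / (n + g + δ).
k^0.54 = 0.19 / (0.014 + 0.029 + 0.105) = 0.19 / 0.148 = 1.2838
k* = 1.2838^(1/0.54) ≈ 1.5883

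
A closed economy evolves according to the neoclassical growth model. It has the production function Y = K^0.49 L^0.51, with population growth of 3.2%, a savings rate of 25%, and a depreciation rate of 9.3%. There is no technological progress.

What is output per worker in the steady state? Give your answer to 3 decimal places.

Steady state requires s·f(k) = (n + δ)·k, i.e. s·k^α = (n + δ)·k.
Dividing both sides by k: k^(1−α) = s / (n + δ).
k^0.51 = 0.25 / (0.032 + 0.093) = 0.25 / 0.125 = 2.0000
k* = 2.0000^(1/0.51) ≈ 3.8927
y* = (k*)^α = 3.8927^0.49 ≈ 1.9464

y* = 1.946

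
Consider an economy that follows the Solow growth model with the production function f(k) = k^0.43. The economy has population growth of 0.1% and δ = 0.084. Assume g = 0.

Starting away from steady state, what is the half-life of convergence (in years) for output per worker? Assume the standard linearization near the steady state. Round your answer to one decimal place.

Near the steady state the convergence rate is λ = (1 − α)(n + δ).
λ = (1 − 0.43) × 0.085 = 0.57 × 0.085 = 0.04845
Half-life = ln 2 / λ = 0.6931 / 0.04845 ≈ 14.31 years

about 14.3 years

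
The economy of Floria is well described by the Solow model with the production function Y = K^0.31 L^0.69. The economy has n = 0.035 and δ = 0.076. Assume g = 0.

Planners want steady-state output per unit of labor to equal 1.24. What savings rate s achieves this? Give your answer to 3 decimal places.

At the steady state, Δk = 0, so s·k^α = (n + δ)·k.
Since y* = [s/(n + δ)]^(α/(1−α)), we have s/(n + δ) = (y*)^((1−α)/α) = 1.24^2.2258 = 1.6141.
Therefore s = 1.6141 × (n + δ) = 1.6141 × 0.111 = 0.1792.

s ≈ 0.179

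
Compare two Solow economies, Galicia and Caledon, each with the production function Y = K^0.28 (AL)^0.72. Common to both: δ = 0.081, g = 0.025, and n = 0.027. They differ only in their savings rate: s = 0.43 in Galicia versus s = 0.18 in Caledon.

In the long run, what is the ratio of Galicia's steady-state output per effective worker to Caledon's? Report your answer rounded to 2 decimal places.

ratio ≈ 1.40

Steady-state y* = [s/(n + g + δ)]^(α/(1−α)), so the ratio is [ (s_G/(n + g + δ)_G) / (s_C/(n + g + δ)_C) ]^0.3889.
s_G/(n + g + δ)_G = 0.43/0.133 = 3.2331; s_C/(n + g + δ)_C = 0.18/0.133 = 1.3534.
Ratio = (3.2331/1.3534)^0.3889 = 2.3889^0.3889 ≈ 1.4031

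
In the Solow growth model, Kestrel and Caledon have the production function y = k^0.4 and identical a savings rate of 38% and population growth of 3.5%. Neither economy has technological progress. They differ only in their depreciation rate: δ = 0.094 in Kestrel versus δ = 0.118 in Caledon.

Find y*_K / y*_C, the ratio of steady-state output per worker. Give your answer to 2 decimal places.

y*_K / y*_C ≈ 1.12

Steady-state y* = [s/(n + δ)]^(α/(1−α)), so the ratio is [ (s_K/(n + δ)_K) / (s_C/(n + δ)_C) ]^0.6667.
s_K/(n + δ)_K = 0.38/0.129 = 2.9457; s_C/(n + δ)_C = 0.38/0.153 = 2.4837.
Ratio = (2.9457/2.4837)^0.6667 = 1.1860^0.6667 ≈ 1.1204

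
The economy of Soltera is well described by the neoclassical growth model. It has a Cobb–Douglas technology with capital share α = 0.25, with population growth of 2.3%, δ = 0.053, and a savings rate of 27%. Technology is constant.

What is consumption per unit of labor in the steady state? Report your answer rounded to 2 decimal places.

At the steady state, Δk = 0, so s·k^α = (n + δ)·k.
Rearranging, k^(1−α) = s / (n + δ).
k^0.75 = 0.27 / (0.023 + 0.053) = 0.27 / 0.076 = 3.5526
k* = 3.5526^(1/0.75) ≈ 5.4208
y* = (k*)^α = 5.4208^0.25 ≈ 1.5259
c* = (1 − s)·y* = (1 − 0.27) × 1.5259 ≈ 1.1139

c* ≈ 1.11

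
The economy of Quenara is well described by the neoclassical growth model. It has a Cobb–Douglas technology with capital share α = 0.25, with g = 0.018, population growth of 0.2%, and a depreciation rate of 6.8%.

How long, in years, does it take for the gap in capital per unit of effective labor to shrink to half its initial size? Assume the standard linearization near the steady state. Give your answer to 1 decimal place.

half-life ≈ 10.5 years

Near the steady state the convergence rate is λ = (1 − α)(n + g + δ).
λ = (1 − 0.25) × 0.088 = 0.75 × 0.088 = 0.0660
Half-life = ln 2 / λ = 0.6931 / 0.0660 ≈ 10.50 years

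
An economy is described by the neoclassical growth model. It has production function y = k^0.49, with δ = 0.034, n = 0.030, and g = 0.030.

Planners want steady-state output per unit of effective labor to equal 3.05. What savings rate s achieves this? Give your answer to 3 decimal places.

s ≈ 0.300

In steady state, investment equals break-even investment: s·k^α = (n + g + δ)·k.
Since y* = [s/(n + g + δ)]^(α/(1−α)), we have s/(n + g + δ) = (y*)^((1−α)/α) = 3.05^1.0408 = 3.1920.
Therefore s = 3.1920 × (n + g + δ) = 3.1920 × 0.094 = 0.3000.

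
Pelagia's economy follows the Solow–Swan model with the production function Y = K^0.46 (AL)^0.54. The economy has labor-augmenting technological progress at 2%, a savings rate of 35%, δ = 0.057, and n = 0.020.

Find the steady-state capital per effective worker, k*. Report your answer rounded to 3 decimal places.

At the steady state, Δk = 0, so s·k^α = (n + g + δ)·k.
Rearranging, k^(1−α) = s / (n + g + δ).
k^0.54 = 0.35 / (0.020 + 0.020 + 0.057) = 0.35 / 0.097 = 3.6082
k* = 3.6082^(1/0.54) ≈ 10.7651

k* = 10.765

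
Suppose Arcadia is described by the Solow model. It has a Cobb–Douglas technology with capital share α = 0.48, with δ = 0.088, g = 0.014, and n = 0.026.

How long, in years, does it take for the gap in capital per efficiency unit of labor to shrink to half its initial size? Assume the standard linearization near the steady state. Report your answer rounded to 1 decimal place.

Near the steady state the convergence rate is λ = (1 − α)(n + g + δ).
λ = (1 − 0.48) × 0.128 = 0.52 × 0.128 = 0.06656
Half-life = ln 2 / λ = 0.6931 / 0.06656 ≈ 10.41 years

half-life ≈ 10.4 years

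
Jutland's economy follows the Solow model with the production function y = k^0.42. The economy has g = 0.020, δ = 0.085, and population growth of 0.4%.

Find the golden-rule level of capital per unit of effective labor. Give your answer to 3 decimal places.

k_gold ≈ 10.234

The golden rule sets f'(k) = n + g + δ, i.e. α·k^(α−1) = n + g + δ.
So k^(1−α) = α / (n + g + δ) = 0.42 / 0.109 = 3.8532.
k_gold = 3.8532^(1/0.58) ≈ 10.2338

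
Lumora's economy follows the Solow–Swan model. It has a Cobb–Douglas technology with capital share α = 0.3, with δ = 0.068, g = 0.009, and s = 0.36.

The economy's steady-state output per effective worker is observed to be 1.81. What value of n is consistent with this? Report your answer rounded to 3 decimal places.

n ≈ 0.013

Steady state requires s·f(k) = (n + g + δ)·k, i.e. s·k^α = (n + g + δ)·k.
Since y* = [s/(n + g + δ)]^(α/(1−α)), we have s/(n + g + δ) = (y*)^((1−α)/α) = 1.81^2.3333 = 3.9925.
Therefore n + g + δ = s / 3.9925 = 0.36 / 3.9925 = 0.0902, so n = 0.0902 − 0.077 = 0.0132.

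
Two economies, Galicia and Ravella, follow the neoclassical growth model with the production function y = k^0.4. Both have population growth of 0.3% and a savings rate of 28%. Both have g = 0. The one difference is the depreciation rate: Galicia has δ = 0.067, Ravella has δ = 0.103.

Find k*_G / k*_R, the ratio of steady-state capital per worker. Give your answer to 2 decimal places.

k*_G / k*_R ≈ 2.00

Steady-state k* = [s/(n + δ)]^(1/(1−α)), so the ratio is [ (s_G/(n + δ)_G) / (s_R/(n + δ)_R) ]^1.6667.
s_G/(n + δ)_G = 0.28/0.070 = 4.0000; s_R/(n + δ)_R = 0.28/0.106 = 2.6415.
Ratio = (4.0000/2.6415)^1.6667 = 1.5143^1.6667 ≈ 1.9969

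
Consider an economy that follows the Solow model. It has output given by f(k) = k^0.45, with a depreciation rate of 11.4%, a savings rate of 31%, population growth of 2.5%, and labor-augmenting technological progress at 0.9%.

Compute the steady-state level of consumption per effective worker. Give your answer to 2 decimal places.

At the steady state, Δk = 0, so s·k^α = (n + g + δ)·k.
Rearranging, k^(1−α) = s / (n + g + δ).
k^0.55 = 0.31 / (0.025 + 0.009 + 0.114) = 0.31 / 0.148 = 2.0946
k* = 2.0946^(1/0.55) ≈ 3.8355
y* = (k*)^α = 3.8355^0.45 ≈ 1.8311
c* = (1 − s)·y* = (1 − 0.31) × 1.8311 ≈ 1.2635

c* = 1.26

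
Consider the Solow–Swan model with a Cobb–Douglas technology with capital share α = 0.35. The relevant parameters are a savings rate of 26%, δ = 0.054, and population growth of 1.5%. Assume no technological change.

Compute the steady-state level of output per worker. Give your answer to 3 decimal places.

Steady state requires s·f(k) = (n + δ)·k, i.e. s·k^α = (n + δ)·k.
Rearranging, k^(1−α) = s / (n + δ).
k^0.65 = 0.26 / (0.015 + 0.054) = 0.26 / 0.069 = 3.7681
k* = 3.7681^(1/0.65) ≈ 7.6974
y* = (k*)^α = 7.6974^0.35 ≈ 2.0428

y* ≈ 2.043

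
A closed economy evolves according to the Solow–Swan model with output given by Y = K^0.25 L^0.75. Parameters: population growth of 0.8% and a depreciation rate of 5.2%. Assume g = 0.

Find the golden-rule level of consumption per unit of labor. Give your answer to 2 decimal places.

c_gold ≈ 1.21

At the golden rule, f'(k) = n + δ, so α·k^(α−1) = n + δ and k_gold = (α/(n + δ))^(1/(1−α)).
k_gold = (0.25/0.060)^(1/0.75) = 4.1667^1.3333 ≈ 6.7045
c_gold = f(k_gold) − (n + δ)·k_gold = 1.6091 − 0.060×6.7045 ≈ 1.2068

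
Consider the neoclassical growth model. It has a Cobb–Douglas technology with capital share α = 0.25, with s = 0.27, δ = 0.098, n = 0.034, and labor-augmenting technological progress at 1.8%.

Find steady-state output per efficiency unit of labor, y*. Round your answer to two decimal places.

y* = 1.22

In steady state, investment equals break-even investment: s·k^α = (n + g + δ)·k.
Rearranging, k^(1−α) = s / (n + g + δ).
k^0.75 = 0.27 / (0.034 + 0.018 + 0.098) = 0.27 / 0.150 = 1.8000
k* = 1.8000^(1/0.75) ≈ 2.1896
y* = (k*)^α = 2.1896^0.25 ≈ 1.2164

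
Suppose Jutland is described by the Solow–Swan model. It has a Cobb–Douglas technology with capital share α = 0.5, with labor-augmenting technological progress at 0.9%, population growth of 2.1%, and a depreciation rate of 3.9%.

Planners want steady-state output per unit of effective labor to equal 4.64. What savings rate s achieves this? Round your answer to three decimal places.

At the steady state, Δk = 0, so s·k^α = (n + g + δ)·k.
Since y* = [s/(n + g + δ)]^(α/(1−α)), we have s/(n + g + δ) = (y*)^((1−α)/α) = 4.64^1 = 4.6400.
Therefore s = 4.6400 × (n + g + δ) = 4.6400 × 0.069 = 0.3202.

s ≈ 0.320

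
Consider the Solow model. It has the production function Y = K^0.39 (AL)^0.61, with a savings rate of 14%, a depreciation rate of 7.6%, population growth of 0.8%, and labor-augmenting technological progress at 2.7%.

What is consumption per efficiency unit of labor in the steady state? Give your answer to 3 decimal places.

At the steady state, Δk = 0, so s·k^α = (n + g + δ)·k.
Dividing both sides by k: k^(1−α) = s / (n + g + δ).
k^0.61 = 0.14 / (0.008 + 0.027 + 0.076) = 0.14 / 0.111 = 1.2613
k* = 1.2613^(1/0.61) ≈ 1.4631
y* = (k*)^α = 1.4631^0.39 ≈ 1.1600
c* = (1 − s)·y* = (1 − 0.14) × 1.1600 ≈ 0.9976

c* = 0.998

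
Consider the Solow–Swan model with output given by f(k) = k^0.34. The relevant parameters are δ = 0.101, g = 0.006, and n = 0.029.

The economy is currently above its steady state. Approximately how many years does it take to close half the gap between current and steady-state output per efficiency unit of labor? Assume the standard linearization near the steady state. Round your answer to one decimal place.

Near the steady state the convergence rate is λ = (1 − α)(n + g + δ).
λ = (1 − 0.34) × 0.136 = 0.66 × 0.136 = 0.08976
Half-life = ln 2 / λ = 0.6931 / 0.08976 ≈ 7.72 years

about 7.7 years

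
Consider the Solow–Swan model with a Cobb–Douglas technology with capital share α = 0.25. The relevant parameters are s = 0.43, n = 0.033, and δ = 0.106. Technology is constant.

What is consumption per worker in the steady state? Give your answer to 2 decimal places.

In steady state, investment equals break-even investment: s·k^α = (n + δ)·k.
Rearranging, k^(1−α) = s / (n + δ).
k^0.75 = 0.43 / (0.033 + 0.106) = 0.43 / 0.139 = 3.0935
k* = 3.0935^(1/0.75) ≈ 4.5075
y* = (k*)^α = 4.5075^0.25 ≈ 1.4571
c* = (1 − s)·y* = (1 − 0.43) × 1.4571 ≈ 0.8305

c* = 0.83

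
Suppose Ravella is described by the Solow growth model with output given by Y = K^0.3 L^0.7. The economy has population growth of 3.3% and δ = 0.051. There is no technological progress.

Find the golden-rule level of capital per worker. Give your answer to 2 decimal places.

k_gold ≈ 6.16

The golden rule sets f'(k) = n + δ, i.e. α·k^(α−1) = n + δ.
So k^(1−α) = α / (n + δ) = 0.3 / 0.084 = 3.5714.
k_gold = 3.5714^(1/0.7) ≈ 6.1627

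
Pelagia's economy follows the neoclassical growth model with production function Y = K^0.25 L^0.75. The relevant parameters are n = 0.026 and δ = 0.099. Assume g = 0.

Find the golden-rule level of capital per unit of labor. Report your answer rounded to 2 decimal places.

The golden rule sets f'(k) = n + δ, i.e. α·k^(α−1) = n + δ.
So k^(1−α) = α / (n + δ) = 0.25 / 0.125 = 2.0000.
k_gold = 2.0000^(1/0.75) ≈ 2.5198

k_gold ≈ 2.52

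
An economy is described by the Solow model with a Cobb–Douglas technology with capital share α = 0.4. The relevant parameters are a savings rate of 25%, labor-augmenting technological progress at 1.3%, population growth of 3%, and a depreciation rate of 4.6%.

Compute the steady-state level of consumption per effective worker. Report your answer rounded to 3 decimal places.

c* ≈ 1.493

At the steady state, Δk = 0, so s·k^α = (n + g + δ)·k.
Dividing both sides by k: k^(1−α) = s / (n + g + δ).
k^0.6 = 0.25 / (0.030 + 0.013 + 0.046) = 0.25 / 0.089 = 2.8090
k* = 2.8090^(1/0.6) ≈ 5.5922
y* = (k*)^α = 5.5922^0.4 ≈ 1.9908
c* = (1 − s)·y* = (1 − 0.25) × 1.9908 ≈ 1.4931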